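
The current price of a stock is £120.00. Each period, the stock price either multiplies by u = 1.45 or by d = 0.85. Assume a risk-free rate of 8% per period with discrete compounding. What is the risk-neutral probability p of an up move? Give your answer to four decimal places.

Risk-neutral probability p = (1 + 0.08 − 0.85)/(1.45 − 0.85) = 0.2300/0.6000 = 0.3833

p = 0.3833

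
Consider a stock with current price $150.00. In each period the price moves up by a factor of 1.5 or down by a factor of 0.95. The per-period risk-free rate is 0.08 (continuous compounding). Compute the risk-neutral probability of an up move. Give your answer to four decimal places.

p = 0.2423

Risk-neutral probability p = (e^0.08 − 0.95)/(1.5 − 0.95) = 0.1333/0.5500 = 0.2423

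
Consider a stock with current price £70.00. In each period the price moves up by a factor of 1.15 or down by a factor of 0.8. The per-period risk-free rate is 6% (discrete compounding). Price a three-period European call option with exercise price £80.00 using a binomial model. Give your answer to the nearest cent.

Risk-neutral probability p = (1 + 0.06 − 0.8)/(1.15 − 0.8) = 0.2600/0.3500 = 0.7429
Terminal stock prices: S_uuu = 106.5, S_uud = 74.06, S_udd = 51.52, S_ddd = 35.84
Terminal payoffs (S − K): max(26.46, 0) = 26.46, max(-5.94, 0) = 0, max(-28.48, 0) = 0, max(-44.16, 0) = 0
Node uu (S = 92.57): V_uu = 1/1.06·[0.7429·26.4612 + 0.2571·0.0000] = 18.5443
Node ud (S = 64.4): V_ud = 1/1.06·[0.7429·0.0000 + 0.2571·0.0000] = 0.0000
Node dd (S = 44.8): V_dd = 1/1.06·[0.7429·0.0000 + 0.2571·0.0000] = 0.0000
Node u (S = 80.5): V_u = 1/1.06·[0.7429·18.5443 + 0.2571·0.0000] = 12.9960
Node d (S = 56): V_d = 1/1.06·[0.7429·0.0000 + 0.2571·0.0000] = 0.0000
Node 0 (S = 70): V_0 = 1/1.06·[0.7429·12.9960 + 0.2571·0.0000] = 9.1077

£9.11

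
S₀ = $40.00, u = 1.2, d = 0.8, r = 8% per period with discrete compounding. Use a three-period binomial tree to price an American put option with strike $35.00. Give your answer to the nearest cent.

$1.15

Risk-neutral probability p = (1 + 0.08 − 0.8)/(1.2 − 0.8) = 0.2800/0.4000 = 0.7000
Terminal stock prices: S_uuu = 69.12, S_uud = 46.08, S_udd = 30.72, S_ddd = 20.48
Terminal payoffs (K − S): max(-34.12, 0) = 0, max(-11.08, 0) = 0, max(4.28, 0) = 4.28, max(14.52, 0) = 14.52
Node uu (S = 57.6): continuation = 1/1.08·[0.7000·0.0000 + 0.3000·0.0000] = 0.0000; exercise value = 0.0000 ≤ continuation, so V_uu = 0.0000
Node ud (S = 38.4): continuation = 1/1.08·[0.7000·0.0000 + 0.3000·4.2800] = 1.1889; exercise value = 0.0000 ≤ continuation, so V_ud = 1.1889
Node dd (S = 25.6): continuation = 1/1.08·[0.7000·4.2800 + 0.3000·14.5200] = 6.8074; exercise value = 9.4000 > continuation, so V_dd = 9.4000 (exercise)
Node u (S = 48): continuation = 1/1.08·[0.7000·0.0000 + 0.3000·1.1889] = 0.3302; exercise value = 0.0000 ≤ continuation, so V_u = 0.3302
Node d (S = 32): continuation = 1/1.08·[0.7000·1.1889 + 0.3000·9.4000] = 3.3817; exercise value = 3.0000 ≤ continuation, so V_d = 3.3817
Node 0 (S = 40): continuation = 1/1.08·[0.7000·0.3302 + 0.3000·3.3817] = 1.1534; exercise value = 0.0000 ≤ continuation, so V_0 = 1.1534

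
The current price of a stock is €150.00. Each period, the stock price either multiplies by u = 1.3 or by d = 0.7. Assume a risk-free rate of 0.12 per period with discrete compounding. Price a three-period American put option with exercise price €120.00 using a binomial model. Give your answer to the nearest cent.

Risk-neutral probability p = (1 + 0.12 − 0.7)/(1.3 − 0.7) = 0.4200/0.6000 = 0.7000
Terminal stock prices: S_uuu = 329.6, S_uud = 177.5, S_udd = 95.55, S_ddd = 51.45
Terminal payoffs (K − S): max(-209.6, 0) = 0, max(-57.45, 0) = 0, max(24.45, 0) = 24.45, max(68.55, 0) = 68.55
Node uu (S = 253.5): continuation = 1/1.12·[0.7000·0.0000 + 0.3000·0.0000] = 0.0000; exercise value = 0.0000 ≤ continuation, so V_uu = 0.0000
Node ud (S = 136.5): continuation = 1/1.12·[0.7000·0.0000 + 0.3000·24.4500] = 6.5491; exercise value = 0.0000 ≤ continuation, so V_ud = 6.5491
Node dd (S = 73.5): continuation = 1/1.12·[0.7000·24.4500 + 0.3000·68.5500] = 33.6429; exercise value = 46.5000 > continuation, so V_dd = 46.5000 (exercise)
Node u (S = 195): continuation = 1/1.12·[0.7000·0.0000 + 0.3000·6.5491] = 1.7542; exercise value = 0.0000 ≤ continuation, so V_u = 1.7542
Node d (S = 105): continuation = 1/1.12·[0.7000·6.5491 + 0.3000·46.5000] = 16.5485; exercise value = 15.0000 ≤ continuation, so V_d = 16.5485
Node 0 (S = 150): continuation = 1/1.12·[0.7000·1.7542 + 0.3000·16.5485] = 5.5290; exercise value = 0.0000 ≤ continuation, so V_0 = 5.5290

€5.53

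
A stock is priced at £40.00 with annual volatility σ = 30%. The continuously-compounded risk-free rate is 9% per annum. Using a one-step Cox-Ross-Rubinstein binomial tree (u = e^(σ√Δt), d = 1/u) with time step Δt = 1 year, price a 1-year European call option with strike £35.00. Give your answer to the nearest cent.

CRR parameters: u = e^(σ√Δt) = e^(0.3·√1) = 1.3499, d = 1/u = 0.7408
Per-period rate: rΔt = 0.09·1 = 0.09, so R = e^0.09 = 1.0942
Risk-neutral probability p = (e^0.09 − 0.7408)/(1.3499 − 0.7408) = 0.3534/0.6090 = 0.5802
Terminal stock prices: S_u = 53.99, S_d = 29.63
Terminal payoffs (S − K): max(18.99, 0) = 18.99, max(-5.367, 0) = 0
Node 0 (S = 40): V_0 = e^(−0.09)·[0.5802·18.9944 + 0.4198·0.0000] = 10.0717

£10.07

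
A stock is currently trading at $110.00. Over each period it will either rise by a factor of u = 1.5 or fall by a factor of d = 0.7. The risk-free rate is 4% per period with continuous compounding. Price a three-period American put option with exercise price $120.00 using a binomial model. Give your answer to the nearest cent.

$29.85

Risk-neutral probability p = (e^0.04 − 0.7)/(1.5 − 0.7) = 0.3408/0.8000 = 0.4260
Terminal stock prices: S_uuu = 371.2, S_uud = 173.2, S_udd = 80.85, S_ddd = 37.73
Terminal payoffs (K − S): max(-251.2, 0) = 0, max(-53.25, 0) = 0, max(39.15, 0) = 39.15, max(82.27, 0) = 82.27
Node uu (S = 247.5): continuation = e^(−0.04)·[0.4260·0.0000 + 0.5740·0.0000] = 0.0000; exercise value = 0.0000 ≤ continuation, so V_uu = 0.0000
Node ud (S = 115.5): continuation = e^(−0.04)·[0.4260·0.0000 + 0.5740·39.1500] = 21.5904; exercise value = 4.5000 ≤ continuation, so V_ud = 21.5904
Node dd (S = 53.9): continuation = e^(−0.04)·[0.4260·39.1500 + 0.5740·82.2700] = 61.3947; exercise value = 66.1000 > continuation, so V_dd = 66.1000 (exercise)
Node u (S = 165): continuation = e^(−0.04)·[0.4260·0.0000 + 0.5740·21.5904] = 11.9067; exercise value = 0.0000 ≤ continuation, so V_u = 11.9067
Node d (S = 77): continuation = e^(−0.04)·[0.4260·21.5904 + 0.5740·66.1000] = 45.2900; exercise value = 43.0000 ≤ continuation, so V_d = 45.2900
Node 0 (S = 110): continuation = e^(−0.04)·[0.4260·11.9067 + 0.5740·45.2900] = 29.8501; exercise value = 10.0000 ≤ continuation, so V_0 = 29.8501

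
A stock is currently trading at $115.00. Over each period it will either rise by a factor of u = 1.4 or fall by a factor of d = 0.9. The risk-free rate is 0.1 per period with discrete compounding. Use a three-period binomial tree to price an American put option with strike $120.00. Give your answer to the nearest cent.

$9.00

Risk-neutral probability p = (1 + 0.1 − 0.9)/(1.4 − 0.9) = 0.2000/0.5000 = 0.4000
Terminal stock prices: S_uuu = 315.6, S_uud = 202.9, S_udd = 130.4, S_ddd = 83.84
Terminal payoffs (K − S): max(-195.6, 0) = 0, max(-82.86, 0) = 0, max(-10.41, 0) = 0, max(36.16, 0) = 36.16
Node uu (S = 225.4): continuation = 1/1.1·[0.4000·0.0000 + 0.6000·0.0000] = 0.0000; exercise value = 0.0000 ≤ continuation, so V_uu = 0.0000
Node ud (S = 144.9): continuation = 1/1.1·[0.4000·0.0000 + 0.6000·0.0000] = 0.0000; exercise value = 0.0000 ≤ continuation, so V_ud = 0.0000
Node dd (S = 93.15): continuation = 1/1.1·[0.4000·0.0000 + 0.6000·36.1650] = 19.7264; exercise value = 26.8500 > continuation, so V_dd = 26.8500 (exercise)
Node u (S = 161): continuation = 1/1.1·[0.4000·0.0000 + 0.6000·0.0000] = 0.0000; exercise value = 0.0000 ≤ continuation, so V_u = 0.0000
Node d (S = 103.5): continuation = 1/1.1·[0.4000·0.0000 + 0.6000·26.8500] = 14.6455; exercise value = 16.5000 > continuation, so V_d = 16.5000 (exercise)
Node 0 (S = 115): continuation = 1/1.1·[0.4000·0.0000 + 0.6000·16.5000] = 9.0000; exercise value = 5.0000 ≤ continuation, so V_0 = 9.0000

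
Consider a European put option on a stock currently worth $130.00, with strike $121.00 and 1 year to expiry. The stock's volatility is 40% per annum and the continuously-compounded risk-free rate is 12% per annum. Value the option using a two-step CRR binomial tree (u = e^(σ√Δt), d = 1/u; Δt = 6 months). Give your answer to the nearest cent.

CRR parameters: u = e^(σ√Δt) = e^(0.4·√0.5) = 1.3269, d = 1/u = 0.7536
Per-period rate: rΔt = 0.12·0.5 = 0.06, so R = e^0.06 = 1.0618
Risk-neutral probability p = (e^0.06 − 0.7536)/(1.3269 − 0.7536) = 0.3082/0.5733 = 0.5376
Terminal stock prices: S_uu = 228.9, S_ud = 130, S_dd = 73.84
Terminal payoffs (K − S): max(-107.9, 0) = 0, max(-9, 0) = 0, max(47.16, 0) = 47.16
Node u (S = 172.5): V_u = e^(−0.06)·[0.5376·0.0000 + 0.4624·0.0000] = 0.0000
Node d (S = 97.97): V_d = e^(−0.06)·[0.5376·0.0000 + 0.4624·47.1638] = 20.5374
Node 0 (S = 130): V_0 = e^(−0.06)·[0.5376·0.0000 + 0.4624·20.5374] = 8.9430

$8.94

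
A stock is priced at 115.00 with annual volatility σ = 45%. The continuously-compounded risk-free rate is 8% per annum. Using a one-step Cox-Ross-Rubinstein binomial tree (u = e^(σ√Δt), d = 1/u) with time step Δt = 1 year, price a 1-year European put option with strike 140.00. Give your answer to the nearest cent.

32.08

CRR parameters: u = e^(σ√Δt) = e^(0.45·√1) = 1.5683, d = 1/u = 0.6376
Per-period rate: rΔt = 0.08·1 = 0.08, so R = e^0.08 = 1.0833
Risk-neutral probability p = (e^0.08 − 0.6376)/(1.5683 − 0.6376) = 0.4457/0.9307 = 0.4789
Terminal stock prices: S_u = 180.4, S_d = 73.33
Terminal payoffs (K − S): max(-40.36, 0) = 0, max(66.67, 0) = 66.67
Node 0 (S = 115): V_0 = e^(−0.08)·[0.4789·0.0000 + 0.5211·66.6728] = 32.0750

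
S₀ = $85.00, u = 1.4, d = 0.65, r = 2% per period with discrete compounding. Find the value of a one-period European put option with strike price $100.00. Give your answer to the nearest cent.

$22.23

Risk-neutral probability p = (1 + 0.02 − 0.65)/(1.4 − 0.65) = 0.3700/0.7500 = 0.4933
Terminal stock prices: S_u = 119, S_d = 55.25
Terminal payoffs (K − S): max(-19, 0) = 0, max(44.75, 0) = 44.75
Node 0 (S = 85): V_0 = 1/1.02·[0.4933·0.0000 + 0.5067·44.7500] = 22.2288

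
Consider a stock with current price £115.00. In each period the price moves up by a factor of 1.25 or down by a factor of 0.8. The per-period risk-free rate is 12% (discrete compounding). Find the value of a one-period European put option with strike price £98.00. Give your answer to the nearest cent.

Risk-neutral probability p = (1 + 0.12 − 0.8)/(1.25 − 0.8) = 0.3200/0.4500 = 0.7111
Terminal stock prices: S_u = 143.8, S_d = 92
Terminal payoffs (K − S): max(-45.75, 0) = 0, max(6, 0) = 6
Node 0 (S = 115): V_0 = 1/1.12·[0.7111·0.0000 + 0.2889·6.0000] = 1.5476

£1.55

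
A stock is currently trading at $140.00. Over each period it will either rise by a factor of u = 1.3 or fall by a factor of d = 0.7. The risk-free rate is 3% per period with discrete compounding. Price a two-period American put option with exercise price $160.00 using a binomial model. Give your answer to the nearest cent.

Risk-neutral probability p = (1 + 0.03 − 0.7)/(1.3 − 0.7) = 0.3300/0.6000 = 0.5500
Terminal stock prices: S_uu = 236.6, S_ud = 127.4, S_dd = 68.6
Terminal payoffs (K − S): max(-76.6, 0) = 0, max(32.6, 0) = 32.6, max(91.4, 0) = 91.4
Node u (S = 182): continuation = 1/1.03·[0.5500·0.0000 + 0.4500·32.6000] = 14.2427; exercise value = 0.0000 ≤ continuation, so V_u = 14.2427
Node d (S = 98): continuation = 1/1.03·[0.5500·32.6000 + 0.4500·91.4000] = 57.3398; exercise value = 62.0000 > continuation, so V_d = 62.0000 (exercise)
Node 0 (S = 140): continuation = 1/1.03·[0.5500·14.2427 + 0.4500·62.0000] = 34.6927; exercise value = 20.0000 ≤ continuation, so V_0 = 34.6927

$34.69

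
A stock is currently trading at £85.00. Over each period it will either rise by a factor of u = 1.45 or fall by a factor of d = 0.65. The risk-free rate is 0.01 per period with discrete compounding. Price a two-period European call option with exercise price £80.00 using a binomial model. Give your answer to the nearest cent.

Risk-neutral probability p = (1 + 0.01 − 0.65)/(1.45 − 0.65) = 0.3600/0.8000 = 0.4500
Terminal stock prices: S_uu = 178.7, S_ud = 80.11, S_dd = 35.91
Terminal payoffs (S − K): max(98.71, 0) = 98.71, max(0.1125, 0) = 0.1125, max(-44.09, 0) = 0
Node u (S = 123.2): V_u = 1/1.01·[0.4500·98.7125 + 0.5500·0.1125] = 44.0421
Node d (S = 55.25): V_d = 1/1.01·[0.4500·0.1125 + 0.5500·0.0000] = 0.0501
Node 0 (S = 85): V_0 = 1/1.01·[0.4500·44.0421 + 0.5500·0.0501] = 19.6500

£19.65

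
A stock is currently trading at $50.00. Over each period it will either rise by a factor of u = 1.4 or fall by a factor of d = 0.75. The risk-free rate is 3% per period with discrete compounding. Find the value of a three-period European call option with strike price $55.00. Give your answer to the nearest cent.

$11.38

Risk-neutral probability p = (1 + 0.03 − 0.75)/(1.4 − 0.75) = 0.2800/0.6500 = 0.4308
Terminal stock prices: S_uuu = 137.2, S_uud = 73.5, S_udd = 39.38, S_ddd = 21.09
Terminal payoffs (S − K): max(82.2, 0) = 82.2, max(18.5, 0) = 18.5, max(-15.62, 0) = 0, max(-33.91, 0) = 0
Node uu (S = 98): V_uu = 1/1.03·[0.4308·82.2000 + 0.5692·18.5000] = 44.6019
Node ud (S = 52.5): V_ud = 1/1.03·[0.4308·18.5000 + 0.5692·0.0000] = 7.7371
Node dd (S = 28.12): V_dd = 1/1.03·[0.4308·0.0000 + 0.5692·0.0000] = 0.0000
Node u (S = 70): V_u = 1/1.03·[0.4308·44.6019 + 0.5692·7.7371] = 22.9295
Node d (S = 37.5): V_d = 1/1.03·[0.4308·7.7371 + 0.5692·0.0000] = 3.2358
Node 0 (S = 50): V_0 = 1/1.03·[0.4308·22.9295 + 0.5692·3.2358] = 11.3779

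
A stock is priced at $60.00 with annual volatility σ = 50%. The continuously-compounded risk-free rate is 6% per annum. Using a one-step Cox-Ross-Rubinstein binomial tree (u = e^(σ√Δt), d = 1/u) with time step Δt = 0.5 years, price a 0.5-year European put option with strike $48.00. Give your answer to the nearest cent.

CRR parameters: u = e^(σ√Δt) = e^(0.5·√0.5) = 1.4241, d = 1/u = 0.7022
Per-period rate: rΔt = 0.06·0.5 = 0.03, so R = e^0.03 = 1.0305
Risk-neutral probability p = (e^0.03 − 0.7022)/(1.4241 − 0.7022) = 0.3283/0.7219 = 0.4547
Terminal stock prices: S_u = 85.45, S_d = 42.13
Terminal payoffs (K − S): max(-37.45, 0) = 0, max(5.869, 0) = 5.869
Node 0 (S = 60): V_0 = e^(−0.03)·[0.4547·0.0000 + 0.5453·5.8687] = 3.1056

$3.11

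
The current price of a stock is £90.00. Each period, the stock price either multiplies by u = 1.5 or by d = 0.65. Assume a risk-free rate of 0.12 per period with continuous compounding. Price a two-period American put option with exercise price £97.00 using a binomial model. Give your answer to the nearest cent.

Risk-neutral probability p = (e^0.12 − 0.65)/(1.5 − 0.65) = 0.4775/0.8500 = 0.5618
Terminal stock prices: S_uu = 202.5, S_ud = 87.75, S_dd = 38.03
Terminal payoffs (K − S): max(-105.5, 0) = 0, max(9.25, 0) = 9.25, max(58.97, 0) = 58.97
Node u (S = 135): continuation = e^(−0.12)·[0.5618·0.0000 + 0.4382·9.2500] = 3.5953; exercise value = 0.0000 ≤ continuation, so V_u = 3.5953
Node d (S = 58.5): continuation = e^(−0.12)·[0.5618·9.2500 + 0.4382·58.9750] = 27.5313; exercise value = 38.5000 > continuation, so V_d = 38.5000 (exercise)
Node 0 (S = 90): continuation = e^(−0.12)·[0.5618·3.5953 + 0.4382·38.5000] = 16.7556; exercise value = 7.0000 ≤ continuation, so V_0 = 16.7556

£16.76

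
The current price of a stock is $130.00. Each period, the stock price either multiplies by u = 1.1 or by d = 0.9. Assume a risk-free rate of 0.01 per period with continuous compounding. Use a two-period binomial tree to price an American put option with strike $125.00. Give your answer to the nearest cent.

Risk-neutral probability p = (e^0.01 − 0.9)/(1.1 − 0.9) = 0.1101/0.2000 = 0.5503
Terminal stock prices: S_uu = 157.3, S_ud = 128.7, S_dd = 105.3
Terminal payoffs (K − S): max(-32.3, 0) = 0, max(-3.7, 0) = 0, max(19.7, 0) = 19.7
Node u (S = 143): continuation = e^(−0.01)·[0.5503·0.0000 + 0.4497·0.0000] = 0.0000; exercise value = 0.0000 ≤ continuation, so V_u = 0.0000
Node d (S = 117): continuation = e^(−0.01)·[0.5503·0.0000 + 0.4497·19.7000] = 8.7719; exercise value = 8.0000 ≤ continuation, so V_d = 8.7719
Node 0 (S = 130): continuation = e^(−0.01)·[0.5503·0.0000 + 0.4497·8.7719] = 3.9059; exercise value = 0.0000 ≤ continuation, so V_0 = 3.9059

$3.91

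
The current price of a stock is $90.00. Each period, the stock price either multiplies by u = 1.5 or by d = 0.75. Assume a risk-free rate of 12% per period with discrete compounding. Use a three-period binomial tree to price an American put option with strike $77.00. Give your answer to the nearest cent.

$5.59

Risk-neutral probability p = (1 + 0.12 − 0.75)/(1.5 − 0.75) = 0.3700/0.7500 = 0.4933
Terminal stock prices: S_uuu = 303.8, S_uud = 151.9, S_udd = 75.94, S_ddd = 37.97
Terminal payoffs (K − S): max(-226.8, 0) = 0, max(-74.88, 0) = 0, max(1.062, 0) = 1.062, max(39.03, 0) = 39.03
Node uu (S = 202.5): continuation = 1/1.12·[0.4933·0.0000 + 0.5067·0.0000] = 0.0000; exercise value = 0.0000 ≤ continuation, so V_uu = 0.0000
Node ud (S = 101.2): continuation = 1/1.12·[0.4933·0.0000 + 0.5067·1.0625] = 0.4807; exercise value = 0.0000 ≤ continuation, so V_ud = 0.4807
Node dd (S = 50.62): continuation = 1/1.12·[0.4933·1.0625 + 0.5067·39.0312] = 18.1250; exercise value = 26.3750 > continuation, so V_dd = 26.3750 (exercise)
Node u (S = 135): continuation = 1/1.12·[0.4933·0.0000 + 0.5067·0.4807] = 0.2174; exercise value = 0.0000 ≤ continuation, so V_u = 0.2174
Node d (S = 67.5): continuation = 1/1.12·[0.4933·0.4807 + 0.5067·26.3750] = 12.1433; exercise value = 9.5000 ≤ continuation, so V_d = 12.1433
Node 0 (S = 90): continuation = 1/1.12·[0.4933·0.2174 + 0.5067·12.1433] = 5.5892; exercise value = 0.0000 ≤ continuation, so V_0 = 5.5892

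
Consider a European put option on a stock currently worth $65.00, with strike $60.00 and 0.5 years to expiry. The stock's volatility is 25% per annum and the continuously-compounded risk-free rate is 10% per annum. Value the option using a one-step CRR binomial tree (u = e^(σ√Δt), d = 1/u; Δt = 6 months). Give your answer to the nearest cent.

$2.10

CRR parameters: u = e^(σ√Δt) = e^(0.25·√0.5) = 1.1934, d = 1/u = 0.8380
Per-period rate: rΔt = 0.1·0.5 = 0.05, so R = e^0.05 = 1.0513
Risk-neutral probability p = (e^0.05 − 0.8380)/(1.1934 − 0.8380) = 0.2133/0.3554 = 0.6002
Terminal stock prices: S_u = 77.57, S_d = 54.47
Terminal payoffs (K − S): max(-17.57, 0) = 0, max(5.532, 0) = 5.532
Node 0 (S = 65): V_0 = e^(−0.05)·[0.6002·0.0000 + 0.3998·5.5322] = 2.1040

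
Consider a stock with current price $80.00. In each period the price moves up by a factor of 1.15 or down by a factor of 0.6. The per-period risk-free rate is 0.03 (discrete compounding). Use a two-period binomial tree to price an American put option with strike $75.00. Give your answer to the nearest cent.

$8.90

Risk-neutral probability p = (1 + 0.03 − 0.6)/(1.15 − 0.6) = 0.4300/0.5500 = 0.7818
Terminal stock prices: S_uu = 105.8, S_ud = 55.2, S_dd = 28.8
Terminal payoffs (K − S): max(-30.8, 0) = 0, max(19.8, 0) = 19.8, max(46.2, 0) = 46.2
Node u (S = 92): continuation = 1/1.03·[0.7818·0.0000 + 0.2182·19.8000] = 4.1942; exercise value = 0.0000 ≤ continuation, so V_u = 4.1942
Node d (S = 48): continuation = 1/1.03·[0.7818·19.8000 + 0.2182·46.2000] = 24.8155; exercise value = 27.0000 > continuation, so V_d = 27.0000 (exercise)
Node 0 (S = 80): continuation = 1/1.03·[0.7818·4.1942 + 0.2182·27.0000] = 8.9029; exercise value = 0.0000 ≤ continuation, so V_0 = 8.9029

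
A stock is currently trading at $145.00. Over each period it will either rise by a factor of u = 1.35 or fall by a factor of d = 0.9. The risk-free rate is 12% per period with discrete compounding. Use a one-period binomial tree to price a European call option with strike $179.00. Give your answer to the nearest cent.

Risk-neutral probability p = (1 + 0.12 − 0.9)/(1.35 − 0.9) = 0.2200/0.4500 = 0.4889
Terminal stock prices: S_u = 195.8, S_d = 130.5
Terminal payoffs (S − K): max(16.75, 0) = 16.75, max(-48.5, 0) = 0
Node 0 (S = 145): V_0 = 1/1.12·[0.4889·16.7500 + 0.5111·0.0000] = 7.3115

$7.31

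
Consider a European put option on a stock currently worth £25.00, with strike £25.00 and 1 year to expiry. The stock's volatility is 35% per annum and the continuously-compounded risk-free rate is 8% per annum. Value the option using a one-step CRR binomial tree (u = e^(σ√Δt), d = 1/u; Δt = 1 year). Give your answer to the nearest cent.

CRR parameters: u = e^(σ√Δt) = e^(0.35·√1) = 1.4191, d = 1/u = 0.7047
Per-period rate: rΔt = 0.08·1 = 0.08, so R = e^0.08 = 1.0833
Risk-neutral probability p = (e^0.08 − 0.7047)/(1.4191 − 0.7047) = 0.3786/0.7144 = 0.5300
Terminal stock prices: S_u = 35.48, S_d = 17.62
Terminal payoffs (K − S): max(-10.48, 0) = 0, max(7.383, 0) = 7.383
Node 0 (S = 25): V_0 = e^(−0.08)·[0.5300·0.0000 + 0.4700·7.3828] = 3.2033

£3.20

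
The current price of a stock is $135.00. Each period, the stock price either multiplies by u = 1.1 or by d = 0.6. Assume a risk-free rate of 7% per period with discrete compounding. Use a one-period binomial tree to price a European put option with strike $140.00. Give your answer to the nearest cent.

Risk-neutral probability p = (1 + 0.07 − 0.6)/(1.1 − 0.6) = 0.4700/0.5000 = 0.9400
Terminal stock prices: S_u = 148.5, S_d = 81
Terminal payoffs (K − S): max(-8.5, 0) = 0, max(59, 0) = 59
Node 0 (S = 135): V_0 = 1/1.07·[0.9400·0.0000 + 0.0600·59.0000] = 3.3084

$3.31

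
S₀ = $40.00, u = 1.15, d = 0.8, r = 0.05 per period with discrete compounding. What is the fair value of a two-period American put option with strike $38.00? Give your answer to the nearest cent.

Risk-neutral probability p = (1 + 0.05 − 0.8)/(1.15 − 0.8) = 0.2500/0.3500 = 0.7143
Terminal stock prices: S_uu = 52.9, S_ud = 36.8, S_dd = 25.6
Terminal payoffs (K − S): max(-14.9, 0) = 0, max(1.2, 0) = 1.2, max(12.4, 0) = 12.4
Node u (S = 46): continuation = 1/1.05·[0.7143·0.0000 + 0.2857·1.2000] = 0.3265; exercise value = 0.0000 ≤ continuation, so V_u = 0.3265
Node d (S = 32): continuation = 1/1.05·[0.7143·1.2000 + 0.2857·12.4000] = 4.1905; exercise value = 6.0000 > continuation, so V_d = 6.0000 (exercise)
Node 0 (S = 40): continuation = 1/1.05·[0.7143·0.3265 + 0.2857·6.0000] = 1.8548; exercise value = 0.0000 ≤ continuation, so V_0 = 1.8548

$1.85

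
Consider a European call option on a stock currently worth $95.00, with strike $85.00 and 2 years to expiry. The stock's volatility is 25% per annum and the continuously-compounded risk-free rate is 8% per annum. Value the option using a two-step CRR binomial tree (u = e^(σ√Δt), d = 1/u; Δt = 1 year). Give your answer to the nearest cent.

$26.25

CRR parameters: u = e^(σ√Δt) = e^(0.25·√1) = 1.2840, d = 1/u = 0.7788
Per-period rate: rΔt = 0.08·1 = 0.08, so R = e^0.08 = 1.0833
Risk-neutral probability p = (e^0.08 − 0.7788)/(1.2840 − 0.7788) = 0.3045/0.5052 = 0.6027
Terminal stock prices: S_uu = 156.6, S_ud = 95, S_dd = 57.62
Terminal payoffs (S − K): max(71.63, 0) = 71.63, max(10, 0) = 10, max(-27.38, 0) = 0
Node u (S = 122): V_u = e^(−0.08)·[0.6027·71.6285 + 0.3973·10.0000] = 43.5175
Node d (S = 73.99): V_d = e^(−0.08)·[0.6027·10.0000 + 0.3973·0.0000] = 5.5634
Node 0 (S = 95): V_0 = e^(−0.08)·[0.6027·43.5175 + 0.3973·5.5634] = 26.2510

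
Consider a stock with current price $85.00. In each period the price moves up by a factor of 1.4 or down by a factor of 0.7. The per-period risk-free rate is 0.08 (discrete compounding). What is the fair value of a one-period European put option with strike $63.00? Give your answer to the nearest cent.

$1.48

Risk-neutral probability p = (1 + 0.08 − 0.7)/(1.4 − 0.7) = 0.3800/0.7000 = 0.5429
Terminal stock prices: S_u = 119, S_d = 59.5
Terminal payoffs (K − S): max(-56, 0) = 0, max(3.5, 0) = 3.5
Node 0 (S = 85): V_0 = 1/1.08·[0.5429·0.0000 + 0.4571·3.5000] = 1.4815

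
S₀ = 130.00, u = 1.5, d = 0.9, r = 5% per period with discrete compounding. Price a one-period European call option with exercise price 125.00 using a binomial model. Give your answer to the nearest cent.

16.67

Risk-neutral probability p = (1 + 0.05 − 0.9)/(1.5 − 0.9) = 0.1500/0.6000 = 0.2500
Terminal stock prices: S_u = 195, S_d = 117
Terminal payoffs (S − K): max(70, 0) = 70, max(-8, 0) = 0
Node 0 (S = 130): V_0 = 1/1.05·[0.2500·70.0000 + 0.7500·0.0000] = 16.6667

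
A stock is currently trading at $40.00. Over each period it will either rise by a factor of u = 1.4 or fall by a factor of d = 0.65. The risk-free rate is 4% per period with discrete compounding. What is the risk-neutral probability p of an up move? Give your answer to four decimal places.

Risk-neutral probability p = (1 + 0.04 − 0.65)/(1.4 − 0.65) = 0.3900/0.7500 = 0.5200

p = 0.5200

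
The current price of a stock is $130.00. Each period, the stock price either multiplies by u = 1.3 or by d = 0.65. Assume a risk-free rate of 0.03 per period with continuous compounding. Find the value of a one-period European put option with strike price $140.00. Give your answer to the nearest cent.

$22.33

Risk-neutral probability p = (e^0.03 − 0.65)/(1.3 − 0.65) = 0.3805/0.6500 = 0.5853
Terminal stock prices: S_u = 169, S_d = 84.5
Terminal payoffs (K − S): max(-29, 0) = 0, max(55.5, 0) = 55.5
Node 0 (S = 130): V_0 = e^(−0.03)·[0.5853·0.0000 + 0.4147·55.5000] = 22.3348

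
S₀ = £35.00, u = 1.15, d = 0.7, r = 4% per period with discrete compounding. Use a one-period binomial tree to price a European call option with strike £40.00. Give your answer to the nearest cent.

£0.18

Risk-neutral probability p = (1 + 0.04 − 0.7)/(1.15 − 0.7) = 0.3400/0.4500 = 0.7556
Terminal stock prices: S_u = 40.25, S_d = 24.5
Terminal payoffs (S − K): max(0.25, 0) = 0.25, max(-15.5, 0) = 0
Node 0 (S = 35): V_0 = 1/1.04·[0.7556·0.2500 + 0.2444·0.0000] = 0.1816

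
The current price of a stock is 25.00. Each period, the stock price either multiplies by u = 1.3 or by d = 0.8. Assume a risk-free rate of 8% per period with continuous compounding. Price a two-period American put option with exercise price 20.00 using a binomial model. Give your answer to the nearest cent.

0.64

Risk-neutral probability p = (e^0.08 − 0.8)/(1.3 − 0.8) = 0.2833/0.5000 = 0.5666
Terminal stock prices: S_uu = 42.25, S_ud = 26, S_dd = 16
Terminal payoffs (K − S): max(-22.25, 0) = 0, max(-6, 0) = 0, max(4, 0) = 4
Node u (S = 32.5): continuation = e^(−0.08)·[0.5666·0.0000 + 0.4334·0.0000] = 0.0000; exercise value = 0.0000 ≤ continuation, so V_u = 0.0000
Node d (S = 20): continuation = e^(−0.08)·[0.5666·0.0000 + 0.4334·4.0000] = 1.6004; exercise value = 0.0000 ≤ continuation, so V_d = 1.6004
Node 0 (S = 25): continuation = e^(−0.08)·[0.5666·0.0000 + 0.4334·1.6004] = 0.6403; exercise value = 0.0000 ≤ continuation, so V_0 = 0.6403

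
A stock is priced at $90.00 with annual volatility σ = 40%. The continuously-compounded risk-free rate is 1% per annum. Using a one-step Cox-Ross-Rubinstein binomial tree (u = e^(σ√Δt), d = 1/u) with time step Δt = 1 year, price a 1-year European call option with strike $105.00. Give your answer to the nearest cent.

$11.98

CRR parameters: u = e^(σ√Δt) = e^(0.4·√1) = 1.4918, d = 1/u = 0.6703
Per-period rate: rΔt = 0.01·1 = 0.01, so R = e^0.01 = 1.0101
Risk-neutral probability p = (e^0.01 − 0.6703)/(1.4918 − 0.6703) = 0.3397/0.8215 = 0.4135
Terminal stock prices: S_u = 134.3, S_d = 60.33
Terminal payoffs (S − K): max(29.26, 0) = 29.26, max(-44.67, 0) = 0
Node 0 (S = 90): V_0 = e^(−0.01)·[0.4135·29.2642 + 0.5865·0.0000] = 11.9817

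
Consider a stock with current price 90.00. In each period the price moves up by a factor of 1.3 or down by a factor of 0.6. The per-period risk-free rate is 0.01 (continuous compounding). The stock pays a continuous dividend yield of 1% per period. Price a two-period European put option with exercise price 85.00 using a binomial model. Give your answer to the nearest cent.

16.58

Per-period risk-free factor R = e^0.01 = 1.0101; dividend-adjusted growth = e^(0.01−0.01) = 1.0000.
Risk-neutral probability p = (1.0000 − 0.6)/(1.3 − 0.6) = 0.4000/0.7000 = 0.5714
Terminal stock prices: S_uu = 152.1, S_ud = 70.2, S_dd = 32.4
Terminal payoffs (K − S): max(-67.1, 0) = 0, max(14.8, 0) = 14.8, max(52.6, 0) = 52.6
Node u (S = 117): V_u = e^(−0.01)·[0.5714·0.0000 + 0.4286·14.8000] = 6.2797
Node d (S = 54): V_d = e^(−0.01)·[0.5714·14.8000 + 0.4286·52.6000] = 30.6915
Node 0 (S = 90): V_0 = e^(−0.01)·[0.5714·6.2797 + 0.4286·30.6915] = 16.5754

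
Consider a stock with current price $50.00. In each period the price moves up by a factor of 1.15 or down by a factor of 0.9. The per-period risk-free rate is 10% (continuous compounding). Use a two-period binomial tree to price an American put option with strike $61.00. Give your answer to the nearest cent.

Risk-neutral probability p = (e^0.1 − 0.9)/(1.15 − 0.9) = 0.2052/0.2500 = 0.8207
Terminal stock prices: S_uu = 66.12, S_ud = 51.75, S_dd = 40.5
Terminal payoffs (K − S): max(-5.125, 0) = 0, max(9.25, 0) = 9.25, max(20.5, 0) = 20.5
Node u (S = 57.5): continuation = e^(−0.1)·[0.8207·0.0000 + 0.1793·9.2500] = 1.5008; exercise value = 3.5000 > continuation, so V_u = 3.5000 (exercise)
Node d (S = 45): continuation = e^(−0.1)·[0.8207·9.2500 + 0.1793·20.5000] = 10.1951; exercise value = 16.0000 > continuation, so V_d = 16.0000 (exercise)
Node 0 (S = 50): continuation = e^(−0.1)·[0.8207·3.5000 + 0.1793·16.0000] = 5.1951; exercise value = 11.0000 > continuation, so V_0 = 11.0000 (exercise)

$11.00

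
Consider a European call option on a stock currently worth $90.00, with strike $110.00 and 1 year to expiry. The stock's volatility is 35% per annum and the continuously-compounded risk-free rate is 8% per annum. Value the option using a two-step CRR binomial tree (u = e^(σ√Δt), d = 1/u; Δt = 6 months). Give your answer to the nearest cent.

CRR parameters: u = e^(σ√Δt) = e^(0.35·√0.5) = 1.2808, d = 1/u = 0.7808
Per-period rate: rΔt = 0.08·0.5 = 0.04, so R = e^0.04 = 1.0408
Risk-neutral probability p = (e^0.04 − 0.7808)/(1.2808 − 0.7808) = 0.2601/0.5000 = 0.5201
Terminal stock prices: S_uu = 147.6, S_ud = 90, S_dd = 54.86
Terminal payoffs (S − K): max(37.64, 0) = 37.64, max(-20, 0) = 0, max(-55.14, 0) = 0
Node u (S = 115.3): V_u = e^(−0.04)·[0.5201·37.6411 + 0.4799·0.0000] = 18.8079
Node d (S = 70.27): V_d = e^(−0.04)·[0.5201·0.0000 + 0.4799·0.0000] = 0.0000
Node 0 (S = 90): V_0 = e^(−0.04)·[0.5201·18.8079 + 0.4799·0.0000] = 9.3977

$9.40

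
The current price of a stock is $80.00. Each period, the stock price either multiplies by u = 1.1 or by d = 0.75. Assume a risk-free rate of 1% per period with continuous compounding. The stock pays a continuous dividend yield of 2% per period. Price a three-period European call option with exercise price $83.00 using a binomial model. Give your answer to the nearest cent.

Per-period risk-free factor R = e^0.01 = 1.0101; dividend-adjusted growth = e^(0.01−0.02) = 0.9900.
Risk-neutral probability p = (0.9900 − 0.75)/(1.1 − 0.75) = 0.2400/0.3500 = 0.6859
Terminal stock prices: S_uuu = 106.5, S_uud = 72.6, S_udd = 49.5, S_ddd = 33.75
Terminal payoffs (S − K): max(23.48, 0) = 23.48, max(-10.4, 0) = 0, max(-33.5, 0) = 0, max(-49.25, 0) = 0
Node uu (S = 96.8): V_uu = e^(−0.01)·[0.6859·23.4800 + 0.3141·0.0000] = 15.9437
Node ud (S = 66): V_ud = e^(−0.01)·[0.6859·0.0000 + 0.3141·0.0000] = 0.0000
Node dd (S = 45): V_dd = e^(−0.01)·[0.6859·0.0000 + 0.3141·0.0000] = 0.0000
Node u (S = 88): V_u = e^(−0.01)·[0.6859·15.9437 + 0.3141·0.0000] = 10.8263
Node d (S = 60): V_d = e^(−0.01)·[0.6859·0.0000 + 0.3141·0.0000] = 0.0000
Node 0 (S = 80): V_0 = e^(−0.01)·[0.6859·10.8263 + 0.3141·0.0000] = 7.3514

$7.35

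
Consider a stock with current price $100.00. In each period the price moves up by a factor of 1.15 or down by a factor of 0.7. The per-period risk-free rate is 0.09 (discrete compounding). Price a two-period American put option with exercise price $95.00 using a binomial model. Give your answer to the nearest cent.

$4.47

Risk-neutral probability p = (1 + 0.09 − 0.7)/(1.15 − 0.7) = 0.3900/0.4500 = 0.8667
Terminal stock prices: S_uu = 132.2, S_ud = 80.5, S_dd = 49
Terminal payoffs (K − S): max(-37.25, 0) = 0, max(14.5, 0) = 14.5, max(46, 0) = 46
Node u (S = 115): continuation = 1/1.09·[0.8667·0.0000 + 0.1333·14.5000] = 1.7737; exercise value = 0.0000 ≤ continuation, so V_u = 1.7737
Node d (S = 70): continuation = 1/1.09·[0.8667·14.5000 + 0.1333·46.0000] = 17.1560; exercise value = 25.0000 > continuation, so V_d = 25.0000 (exercise)
Node 0 (S = 100): continuation = 1/1.09·[0.8667·1.7737 + 0.1333·25.0000] = 4.4684; exercise value = 0.0000 ≤ continuation, so V_0 = 4.4684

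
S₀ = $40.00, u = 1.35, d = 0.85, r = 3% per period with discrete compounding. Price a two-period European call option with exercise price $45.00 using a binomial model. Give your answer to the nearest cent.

Risk-neutral probability p = (1 + 0.03 − 0.85)/(1.35 − 0.85) = 0.1800/0.5000 = 0.3600
Terminal stock prices: S_uu = 72.9, S_ud = 45.9, S_dd = 28.9
Terminal payoffs (S − K): max(27.9, 0) = 27.9, max(0.9, 0) = 0.9, max(-16.1, 0) = 0
Node u (S = 54): V_u = 1/1.03·[0.3600·27.9000 + 0.6400·0.9000] = 10.3107
Node d (S = 34): V_d = 1/1.03·[0.3600·0.9000 + 0.6400·0.0000] = 0.3146
Node 0 (S = 40): V_0 = 1/1.03·[0.3600·10.3107 + 0.6400·0.3146] = 3.7992

$3.80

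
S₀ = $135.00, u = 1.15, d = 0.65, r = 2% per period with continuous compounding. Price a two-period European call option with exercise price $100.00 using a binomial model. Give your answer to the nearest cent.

$41.70

Risk-neutral probability p = (e^0.02 − 0.65)/(1.15 − 0.65) = 0.3702/0.5000 = 0.7404
Terminal stock prices: S_uu = 178.5, S_ud = 100.9, S_dd = 57.04
Terminal payoffs (S − K): max(78.54, 0) = 78.54, max(0.9125, 0) = 0.9125, max(-42.96, 0) = 0
Node u (S = 155.2): V_u = e^(−0.02)·[0.7404·78.5375 + 0.2596·0.9125] = 57.2301
Node d (S = 87.75): V_d = e^(−0.02)·[0.7404·0.9125 + 0.2596·0.0000] = 0.6622
Node 0 (S = 135): V_0 = e^(−0.02)·[0.7404·57.2301 + 0.2596·0.6622] = 41.7028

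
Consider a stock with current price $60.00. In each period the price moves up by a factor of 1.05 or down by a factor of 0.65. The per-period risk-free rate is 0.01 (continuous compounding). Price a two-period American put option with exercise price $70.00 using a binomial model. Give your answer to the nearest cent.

Risk-neutral probability p = (e^0.01 − 0.65)/(1.05 − 0.65) = 0.3601/0.4000 = 0.9001
Terminal stock prices: S_uu = 66.15, S_ud = 40.95, S_dd = 25.35
Terminal payoffs (K − S): max(3.85, 0) = 3.85, max(29.05, 0) = 29.05, max(44.65, 0) = 44.65
Node u (S = 63): continuation = e^(−0.01)·[0.9001·3.8500 + 0.0999·29.0500] = 6.3035; exercise value = 7.0000 > continuation, so V_u = 7.0000 (exercise)
Node d (S = 39): continuation = e^(−0.01)·[0.9001·29.0500 + 0.0999·44.6500] = 30.3035; exercise value = 31.0000 > continuation, so V_d = 31.0000 (exercise)
Node 0 (S = 60): continuation = e^(−0.01)·[0.9001·7.0000 + 0.0999·31.0000] = 9.3035; exercise value = 10.0000 > continuation, so V_0 = 10.0000 (exercise)

$10.00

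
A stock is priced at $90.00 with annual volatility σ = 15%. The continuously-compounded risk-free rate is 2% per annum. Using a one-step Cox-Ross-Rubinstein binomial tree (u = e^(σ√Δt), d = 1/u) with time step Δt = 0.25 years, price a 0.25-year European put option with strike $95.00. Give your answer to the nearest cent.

CRR parameters: u = e^(σ√Δt) = e^(0.15·√0.25) = 1.0779, d = 1/u = 0.9277
Per-period rate: rΔt = 0.02·0.25 = 0.005, so R = e^0.005 = 1.0050
Risk-neutral probability p = (e^0.005 − 0.9277)/(1.0779 − 0.9277) = 0.0773/0.1501 = 0.5146
Terminal stock prices: S_u = 97.01, S_d = 83.5
Terminal payoffs (K − S): max(-2.01, 0) = 0, max(11.5, 0) = 11.5
Node 0 (S = 90): V_0 = e^(−0.005)·[0.5146·0.0000 + 0.4854·11.5031] = 5.5552

$5.56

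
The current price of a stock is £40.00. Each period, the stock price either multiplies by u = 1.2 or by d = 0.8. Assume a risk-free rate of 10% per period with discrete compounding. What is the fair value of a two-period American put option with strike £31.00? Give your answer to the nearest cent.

£0.28

Risk-neutral probability p = (1 + 0.1 − 0.8)/(1.2 − 0.8) = 0.3000/0.4000 = 0.7500
Terminal stock prices: S_uu = 57.6, S_ud = 38.4, S_dd = 25.6
Terminal payoffs (K − S): max(-26.6, 0) = 0, max(-7.4, 0) = 0, max(5.4, 0) = 5.4
Node u (S = 48): continuation = 1/1.1·[0.7500·0.0000 + 0.2500·0.0000] = 0.0000; exercise value = 0.0000 ≤ continuation, so V_u = 0.0000
Node d (S = 32): continuation = 1/1.1·[0.7500·0.0000 + 0.2500·5.4000] = 1.2273; exercise value = 0.0000 ≤ continuation, so V_d = 1.2273
Node 0 (S = 40): continuation = 1/1.1·[0.7500·0.0000 + 0.2500·1.2273] = 0.2789; exercise value = 0.0000 ≤ continuation, so V_0 = 0.2789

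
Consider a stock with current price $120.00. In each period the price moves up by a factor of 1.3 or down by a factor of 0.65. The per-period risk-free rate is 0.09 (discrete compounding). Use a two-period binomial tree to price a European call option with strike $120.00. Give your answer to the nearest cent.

Risk-neutral probability p = (1 + 0.09 − 0.65)/(1.3 − 0.65) = 0.4400/0.6500 = 0.6769
Terminal stock prices: S_uu = 202.8, S_ud = 101.4, S_dd = 50.7
Terminal payoffs (S − K): max(82.8, 0) = 82.8, max(-18.6, 0) = 0, max(-69.3, 0) = 0
Node u (S = 156): V_u = 1/1.09·[0.6769·82.8000 + 0.3231·0.0000] = 51.4213
Node d (S = 78): V_d = 1/1.09·[0.6769·0.0000 + 0.3231·0.0000] = 0.0000
Node 0 (S = 120): V_0 = 1/1.09·[0.6769·51.4213 + 0.3231·0.0000] = 31.9342

$31.93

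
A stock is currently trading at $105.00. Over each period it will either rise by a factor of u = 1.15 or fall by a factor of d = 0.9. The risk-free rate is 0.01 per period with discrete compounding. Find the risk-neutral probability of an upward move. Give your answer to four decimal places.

Risk-neutral probability p = (1 + 0.01 − 0.9)/(1.15 − 0.9) = 0.1100/0.2500 = 0.4400

p = 0.4400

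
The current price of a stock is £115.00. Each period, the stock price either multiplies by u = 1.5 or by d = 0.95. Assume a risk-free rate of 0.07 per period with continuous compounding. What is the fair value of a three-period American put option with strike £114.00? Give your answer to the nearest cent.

Risk-neutral probability p = (e^0.07 − 0.95)/(1.5 − 0.95) = 0.1225/0.5500 = 0.2227
Terminal stock prices: S_uuu = 388.1, S_uud = 245.8, S_udd = 155.7, S_ddd = 98.6
Terminal payoffs (K − S): max(-274.1, 0) = 0, max(-131.8, 0) = 0, max(-41.68, 0) = 0, max(15.4, 0) = 15.4
Node uu (S = 258.8): continuation = e^(−0.07)·[0.2227·0.0000 + 0.7773·0.0000] = 0.0000; exercise value = 0.0000 ≤ continuation, so V_uu = 0.0000
Node ud (S = 163.9): continuation = e^(−0.07)·[0.2227·0.0000 + 0.7773·0.0000] = 0.0000; exercise value = 0.0000 ≤ continuation, so V_ud = 0.0000
Node dd (S = 103.8): continuation = e^(−0.07)·[0.2227·0.0000 + 0.7773·15.4019] = 11.1619; exercise value = 10.2125 ≤ continuation, so V_dd = 11.1619
Node u (S = 172.5): continuation = e^(−0.07)·[0.2227·0.0000 + 0.7773·0.0000] = 0.0000; exercise value = 0.0000 ≤ continuation, so V_u = 0.0000
Node d (S = 109.2): continuation = e^(−0.07)·[0.2227·0.0000 + 0.7773·11.1619] = 8.0891; exercise value = 4.7500 ≤ continuation, so V_d = 8.0891
Node 0 (S = 115): continuation = e^(−0.07)·[0.2227·0.0000 + 0.7773·8.0891] = 5.8623; exercise value = 0.0000 ≤ continuation, so V_0 = 5.8623

£5.86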